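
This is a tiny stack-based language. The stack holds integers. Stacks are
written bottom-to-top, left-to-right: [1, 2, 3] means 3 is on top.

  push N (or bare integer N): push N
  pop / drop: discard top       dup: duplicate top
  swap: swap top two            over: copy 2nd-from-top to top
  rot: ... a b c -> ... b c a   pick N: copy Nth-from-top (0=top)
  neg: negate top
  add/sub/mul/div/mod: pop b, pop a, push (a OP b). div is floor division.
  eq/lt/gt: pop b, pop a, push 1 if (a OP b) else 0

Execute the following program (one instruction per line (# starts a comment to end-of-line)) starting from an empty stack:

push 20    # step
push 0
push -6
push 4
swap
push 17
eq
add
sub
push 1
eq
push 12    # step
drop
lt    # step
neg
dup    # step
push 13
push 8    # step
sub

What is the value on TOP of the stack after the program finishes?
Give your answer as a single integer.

Answer: 5

Derivation:
After 'push 20': [20]
After 'push 0': [20, 0]
After 'push -6': [20, 0, -6]
After 'push 4': [20, 0, -6, 4]
After 'swap': [20, 0, 4, -6]
After 'push 17': [20, 0, 4, -6, 17]
After 'eq': [20, 0, 4, 0]
After 'add': [20, 0, 4]
After 'sub': [20, -4]
After 'push 1': [20, -4, 1]
After 'eq': [20, 0]
After 'push 12': [20, 0, 12]
After 'drop': [20, 0]
After 'lt': [0]
After 'neg': [0]
After 'dup': [0, 0]
After 'push 13': [0, 0, 13]
After 'push 8': [0, 0, 13, 8]
After 'sub': [0, 0, 5]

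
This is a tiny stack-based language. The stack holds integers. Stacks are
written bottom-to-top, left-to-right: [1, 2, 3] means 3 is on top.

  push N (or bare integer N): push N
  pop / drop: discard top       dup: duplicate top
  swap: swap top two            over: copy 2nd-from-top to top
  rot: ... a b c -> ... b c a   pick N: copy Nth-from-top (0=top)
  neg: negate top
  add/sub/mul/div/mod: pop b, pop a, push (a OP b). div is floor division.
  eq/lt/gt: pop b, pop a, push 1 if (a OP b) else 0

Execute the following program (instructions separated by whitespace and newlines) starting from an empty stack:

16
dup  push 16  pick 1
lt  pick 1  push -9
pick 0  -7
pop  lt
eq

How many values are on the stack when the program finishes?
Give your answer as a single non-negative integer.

After 'push 16': stack = [16] (depth 1)
After 'dup': stack = [16, 16] (depth 2)
After 'push 16': stack = [16, 16, 16] (depth 3)
After 'pick 1': stack = [16, 16, 16, 16] (depth 4)
After 'lt': stack = [16, 16, 0] (depth 3)
After 'pick 1': stack = [16, 16, 0, 16] (depth 4)
After 'push -9': stack = [16, 16, 0, 16, -9] (depth 5)
After 'pick 0': stack = [16, 16, 0, 16, -9, -9] (depth 6)
After 'push -7': stack = [16, 16, 0, 16, -9, -9, -7] (depth 7)
After 'pop': stack = [16, 16, 0, 16, -9, -9] (depth 6)
After 'lt': stack = [16, 16, 0, 16, 0] (depth 5)
After 'eq': stack = [16, 16, 0, 0] (depth 4)

Answer: 4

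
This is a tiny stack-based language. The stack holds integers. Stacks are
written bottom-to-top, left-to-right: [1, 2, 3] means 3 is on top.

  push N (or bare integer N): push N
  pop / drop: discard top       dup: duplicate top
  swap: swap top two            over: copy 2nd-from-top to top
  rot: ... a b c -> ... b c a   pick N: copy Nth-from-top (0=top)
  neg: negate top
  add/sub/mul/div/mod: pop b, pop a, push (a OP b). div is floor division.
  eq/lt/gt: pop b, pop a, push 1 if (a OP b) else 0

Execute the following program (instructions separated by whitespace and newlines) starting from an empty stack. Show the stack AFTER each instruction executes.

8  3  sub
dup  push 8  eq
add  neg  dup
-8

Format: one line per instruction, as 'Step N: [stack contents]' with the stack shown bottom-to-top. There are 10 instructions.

Step 1: [8]
Step 2: [8, 3]
Step 3: [5]
Step 4: [5, 5]
Step 5: [5, 5, 8]
Step 6: [5, 0]
Step 7: [5]
Step 8: [-5]
Step 9: [-5, -5]
Step 10: [-5, -5, -8]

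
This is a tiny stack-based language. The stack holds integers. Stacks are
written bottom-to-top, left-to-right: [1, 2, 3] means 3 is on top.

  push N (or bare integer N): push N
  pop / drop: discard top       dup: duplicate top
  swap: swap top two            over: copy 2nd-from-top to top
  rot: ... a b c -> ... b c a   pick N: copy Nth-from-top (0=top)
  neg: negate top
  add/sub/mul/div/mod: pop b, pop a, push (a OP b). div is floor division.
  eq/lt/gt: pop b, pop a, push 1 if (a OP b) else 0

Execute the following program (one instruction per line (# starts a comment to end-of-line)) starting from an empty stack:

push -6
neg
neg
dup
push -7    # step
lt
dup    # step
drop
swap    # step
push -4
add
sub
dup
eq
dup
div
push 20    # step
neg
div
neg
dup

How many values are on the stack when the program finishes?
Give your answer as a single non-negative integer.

Answer: 2

Derivation:
After 'push -6': stack = [-6] (depth 1)
After 'neg': stack = [6] (depth 1)
After 'neg': stack = [-6] (depth 1)
After 'dup': stack = [-6, -6] (depth 2)
After 'push -7': stack = [-6, -6, -7] (depth 3)
After 'lt': stack = [-6, 0] (depth 2)
After 'dup': stack = [-6, 0, 0] (depth 3)
After 'drop': stack = [-6, 0] (depth 2)
After 'swap': stack = [0, -6] (depth 2)
After 'push -4': stack = [0, -6, -4] (depth 3)
  ...
After 'sub': stack = [10] (depth 1)
After 'dup': stack = [10, 10] (depth 2)
After 'eq': stack = [1] (depth 1)
After 'dup': stack = [1, 1] (depth 2)
After 'div': stack = [1] (depth 1)
After 'push 20': stack = [1, 20] (depth 2)
After 'neg': stack = [1, -20] (depth 2)
After 'div': stack = [-1] (depth 1)
After 'neg': stack = [1] (depth 1)
After 'dup': stack = [1, 1] (depth 2)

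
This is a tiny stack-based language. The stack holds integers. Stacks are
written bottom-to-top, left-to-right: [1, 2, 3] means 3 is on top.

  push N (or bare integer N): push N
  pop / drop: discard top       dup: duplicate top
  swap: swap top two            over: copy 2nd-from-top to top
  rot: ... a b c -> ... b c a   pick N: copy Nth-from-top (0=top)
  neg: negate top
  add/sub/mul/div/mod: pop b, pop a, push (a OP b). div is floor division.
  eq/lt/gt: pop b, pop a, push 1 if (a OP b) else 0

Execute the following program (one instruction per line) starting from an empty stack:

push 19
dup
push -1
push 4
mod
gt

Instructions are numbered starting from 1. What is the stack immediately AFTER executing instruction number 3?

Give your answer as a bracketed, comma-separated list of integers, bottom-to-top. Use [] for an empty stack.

Answer: [19, 19, -1]

Derivation:
Step 1 ('push 19'): [19]
Step 2 ('dup'): [19, 19]
Step 3 ('push -1'): [19, 19, -1]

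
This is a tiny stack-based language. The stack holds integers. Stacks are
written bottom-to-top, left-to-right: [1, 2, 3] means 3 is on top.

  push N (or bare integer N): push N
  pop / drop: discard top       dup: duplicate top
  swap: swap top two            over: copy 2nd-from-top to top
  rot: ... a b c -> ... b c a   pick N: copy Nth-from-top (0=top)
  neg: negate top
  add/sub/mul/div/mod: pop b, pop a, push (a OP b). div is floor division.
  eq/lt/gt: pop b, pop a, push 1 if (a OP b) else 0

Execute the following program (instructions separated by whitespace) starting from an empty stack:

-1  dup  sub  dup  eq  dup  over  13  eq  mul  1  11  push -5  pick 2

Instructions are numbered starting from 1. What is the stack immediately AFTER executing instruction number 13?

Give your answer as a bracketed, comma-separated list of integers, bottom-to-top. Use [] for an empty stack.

Step 1 ('-1'): [-1]
Step 2 ('dup'): [-1, -1]
Step 3 ('sub'): [0]
Step 4 ('dup'): [0, 0]
Step 5 ('eq'): [1]
Step 6 ('dup'): [1, 1]
Step 7 ('over'): [1, 1, 1]
Step 8 ('13'): [1, 1, 1, 13]
Step 9 ('eq'): [1, 1, 0]
Step 10 ('mul'): [1, 0]
Step 11 ('1'): [1, 0, 1]
Step 12 ('11'): [1, 0, 1, 11]
Step 13 ('push -5'): [1, 0, 1, 11, -5]

Answer: [1, 0, 1, 11, -5]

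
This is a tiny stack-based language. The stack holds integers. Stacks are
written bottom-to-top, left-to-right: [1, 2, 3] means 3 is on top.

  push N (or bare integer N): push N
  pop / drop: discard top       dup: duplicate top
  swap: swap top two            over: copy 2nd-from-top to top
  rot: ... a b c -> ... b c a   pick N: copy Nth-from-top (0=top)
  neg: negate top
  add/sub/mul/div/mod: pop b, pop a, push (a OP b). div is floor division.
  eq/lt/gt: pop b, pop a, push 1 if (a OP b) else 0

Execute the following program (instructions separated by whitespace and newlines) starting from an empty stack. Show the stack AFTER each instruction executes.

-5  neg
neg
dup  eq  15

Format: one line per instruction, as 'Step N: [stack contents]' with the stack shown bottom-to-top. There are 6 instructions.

Step 1: [-5]
Step 2: [5]
Step 3: [-5]
Step 4: [-5, -5]
Step 5: [1]
Step 6: [1, 15]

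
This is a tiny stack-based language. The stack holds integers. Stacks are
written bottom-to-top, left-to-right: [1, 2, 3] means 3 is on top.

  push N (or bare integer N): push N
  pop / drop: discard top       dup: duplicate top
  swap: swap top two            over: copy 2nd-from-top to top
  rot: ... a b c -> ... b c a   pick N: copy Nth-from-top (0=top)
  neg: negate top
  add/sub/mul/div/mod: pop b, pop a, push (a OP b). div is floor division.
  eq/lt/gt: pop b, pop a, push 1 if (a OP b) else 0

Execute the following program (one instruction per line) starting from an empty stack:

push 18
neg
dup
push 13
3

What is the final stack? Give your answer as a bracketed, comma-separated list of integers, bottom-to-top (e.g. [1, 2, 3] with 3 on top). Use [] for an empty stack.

After 'push 18': [18]
After 'neg': [-18]
After 'dup': [-18, -18]
After 'push 13': [-18, -18, 13]
After 'push 3': [-18, -18, 13, 3]

Answer: [-18, -18, 13, 3]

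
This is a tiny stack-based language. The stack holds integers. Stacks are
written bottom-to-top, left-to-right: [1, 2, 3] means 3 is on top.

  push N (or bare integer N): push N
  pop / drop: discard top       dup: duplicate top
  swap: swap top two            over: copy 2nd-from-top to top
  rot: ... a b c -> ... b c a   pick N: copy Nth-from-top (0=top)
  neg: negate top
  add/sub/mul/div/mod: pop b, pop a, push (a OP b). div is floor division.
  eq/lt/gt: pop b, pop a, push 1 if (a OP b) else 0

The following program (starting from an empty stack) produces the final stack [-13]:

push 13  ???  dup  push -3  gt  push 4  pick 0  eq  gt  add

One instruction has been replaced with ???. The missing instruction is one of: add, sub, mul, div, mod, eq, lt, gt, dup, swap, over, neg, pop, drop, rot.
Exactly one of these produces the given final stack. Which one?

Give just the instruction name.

Stack before ???: [13]
Stack after ???:  [-13]
The instruction that transforms [13] -> [-13] is: neg

Answer: neg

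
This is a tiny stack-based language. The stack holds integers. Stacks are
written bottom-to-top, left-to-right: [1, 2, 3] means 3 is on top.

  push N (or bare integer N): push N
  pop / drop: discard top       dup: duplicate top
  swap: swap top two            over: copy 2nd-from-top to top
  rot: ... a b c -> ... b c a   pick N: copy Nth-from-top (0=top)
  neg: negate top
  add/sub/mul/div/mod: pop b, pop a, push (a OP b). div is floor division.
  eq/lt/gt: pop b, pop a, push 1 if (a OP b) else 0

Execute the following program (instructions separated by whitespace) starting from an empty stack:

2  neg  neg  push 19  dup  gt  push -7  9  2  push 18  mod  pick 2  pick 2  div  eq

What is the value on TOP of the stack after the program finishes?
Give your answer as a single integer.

After 'push 2': [2]
After 'neg': [-2]
After 'neg': [2]
After 'push 19': [2, 19]
After 'dup': [2, 19, 19]
After 'gt': [2, 0]
After 'push -7': [2, 0, -7]
After 'push 9': [2, 0, -7, 9]
After 'push 2': [2, 0, -7, 9, 2]
After 'push 18': [2, 0, -7, 9, 2, 18]
After 'mod': [2, 0, -7, 9, 2]
After 'pick 2': [2, 0, -7, 9, 2, -7]
After 'pick 2': [2, 0, -7, 9, 2, -7, 9]
After 'div': [2, 0, -7, 9, 2, -1]
After 'eq': [2, 0, -7, 9, 0]

Answer: 0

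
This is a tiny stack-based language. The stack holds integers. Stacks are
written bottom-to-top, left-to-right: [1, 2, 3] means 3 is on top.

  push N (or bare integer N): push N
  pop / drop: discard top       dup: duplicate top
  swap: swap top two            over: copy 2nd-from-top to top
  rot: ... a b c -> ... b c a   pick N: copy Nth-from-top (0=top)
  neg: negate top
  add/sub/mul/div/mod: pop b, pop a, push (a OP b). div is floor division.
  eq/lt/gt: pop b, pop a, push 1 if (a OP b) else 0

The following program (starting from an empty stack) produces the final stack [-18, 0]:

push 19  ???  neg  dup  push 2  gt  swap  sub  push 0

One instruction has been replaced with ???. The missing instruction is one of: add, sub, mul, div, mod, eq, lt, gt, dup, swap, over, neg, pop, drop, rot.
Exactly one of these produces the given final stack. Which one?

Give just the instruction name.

Answer: neg

Derivation:
Stack before ???: [19]
Stack after ???:  [-19]
The instruction that transforms [19] -> [-19] is: neg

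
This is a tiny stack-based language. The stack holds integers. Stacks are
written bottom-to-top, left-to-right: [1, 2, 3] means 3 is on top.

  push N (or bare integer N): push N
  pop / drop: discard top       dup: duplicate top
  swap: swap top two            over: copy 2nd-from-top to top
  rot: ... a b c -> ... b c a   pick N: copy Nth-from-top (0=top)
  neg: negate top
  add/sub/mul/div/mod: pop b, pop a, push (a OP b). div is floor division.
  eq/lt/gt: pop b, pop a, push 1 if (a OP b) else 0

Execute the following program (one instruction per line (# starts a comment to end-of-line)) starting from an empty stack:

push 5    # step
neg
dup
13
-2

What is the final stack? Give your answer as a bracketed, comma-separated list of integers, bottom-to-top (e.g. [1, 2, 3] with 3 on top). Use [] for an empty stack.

Answer: [-5, -5, 13, -2]

Derivation:
After 'push 5': [5]
After 'neg': [-5]
After 'dup': [-5, -5]
After 'push 13': [-5, -5, 13]
After 'push -2': [-5, -5, 13, -2]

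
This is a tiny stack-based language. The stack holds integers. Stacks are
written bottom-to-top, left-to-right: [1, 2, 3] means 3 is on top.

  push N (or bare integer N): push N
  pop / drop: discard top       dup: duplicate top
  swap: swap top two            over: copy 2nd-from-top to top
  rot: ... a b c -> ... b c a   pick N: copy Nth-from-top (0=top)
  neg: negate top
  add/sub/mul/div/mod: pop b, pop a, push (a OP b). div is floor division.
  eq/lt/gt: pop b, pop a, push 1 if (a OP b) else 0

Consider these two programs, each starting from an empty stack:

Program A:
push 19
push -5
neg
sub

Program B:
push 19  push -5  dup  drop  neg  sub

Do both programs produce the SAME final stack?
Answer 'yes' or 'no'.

Answer: yes

Derivation:
Program A trace:
  After 'push 19': [19]
  After 'push -5': [19, -5]
  After 'neg': [19, 5]
  After 'sub': [14]
Program A final stack: [14]

Program B trace:
  After 'push 19': [19]
  After 'push -5': [19, -5]
  After 'dup': [19, -5, -5]
  After 'drop': [19, -5]
  After 'neg': [19, 5]
  After 'sub': [14]
Program B final stack: [14]
Same: yes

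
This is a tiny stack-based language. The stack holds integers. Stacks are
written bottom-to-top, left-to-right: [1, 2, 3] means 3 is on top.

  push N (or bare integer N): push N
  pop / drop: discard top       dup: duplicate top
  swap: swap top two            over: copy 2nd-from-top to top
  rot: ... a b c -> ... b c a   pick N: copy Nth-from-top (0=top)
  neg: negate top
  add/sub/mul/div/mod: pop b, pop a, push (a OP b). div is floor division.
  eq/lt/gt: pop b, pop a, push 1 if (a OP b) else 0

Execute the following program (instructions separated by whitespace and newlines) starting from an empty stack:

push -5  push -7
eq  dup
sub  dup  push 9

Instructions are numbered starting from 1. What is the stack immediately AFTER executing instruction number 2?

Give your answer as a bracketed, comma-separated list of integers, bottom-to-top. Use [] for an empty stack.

Answer: [-5, -7]

Derivation:
Step 1 ('push -5'): [-5]
Step 2 ('push -7'): [-5, -7]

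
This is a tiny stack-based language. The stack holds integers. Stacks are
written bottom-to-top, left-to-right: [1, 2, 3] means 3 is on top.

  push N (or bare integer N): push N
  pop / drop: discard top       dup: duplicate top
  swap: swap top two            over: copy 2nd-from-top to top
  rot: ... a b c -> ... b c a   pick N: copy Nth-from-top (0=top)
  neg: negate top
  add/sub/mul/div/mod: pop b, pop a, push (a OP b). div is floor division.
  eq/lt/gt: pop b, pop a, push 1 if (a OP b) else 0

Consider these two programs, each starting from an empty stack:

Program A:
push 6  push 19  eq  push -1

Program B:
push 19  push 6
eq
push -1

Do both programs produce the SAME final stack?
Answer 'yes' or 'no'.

Program A trace:
  After 'push 6': [6]
  After 'push 19': [6, 19]
  After 'eq': [0]
  After 'push -1': [0, -1]
Program A final stack: [0, -1]

Program B trace:
  After 'push 19': [19]
  After 'push 6': [19, 6]
  After 'eq': [0]
  After 'push -1': [0, -1]
Program B final stack: [0, -1]
Same: yes

Answer: yes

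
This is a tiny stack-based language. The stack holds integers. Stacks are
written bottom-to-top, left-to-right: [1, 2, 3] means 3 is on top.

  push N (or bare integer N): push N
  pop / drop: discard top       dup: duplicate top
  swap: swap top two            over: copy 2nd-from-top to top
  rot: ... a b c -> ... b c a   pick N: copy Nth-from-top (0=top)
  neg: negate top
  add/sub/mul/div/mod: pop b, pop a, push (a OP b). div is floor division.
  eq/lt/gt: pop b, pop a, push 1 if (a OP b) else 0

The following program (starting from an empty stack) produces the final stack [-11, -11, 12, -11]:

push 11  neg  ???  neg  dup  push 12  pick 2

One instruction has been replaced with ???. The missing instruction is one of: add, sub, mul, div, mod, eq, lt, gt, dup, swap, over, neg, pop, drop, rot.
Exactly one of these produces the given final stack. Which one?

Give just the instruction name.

Stack before ???: [-11]
Stack after ???:  [11]
The instruction that transforms [-11] -> [11] is: neg

Answer: neg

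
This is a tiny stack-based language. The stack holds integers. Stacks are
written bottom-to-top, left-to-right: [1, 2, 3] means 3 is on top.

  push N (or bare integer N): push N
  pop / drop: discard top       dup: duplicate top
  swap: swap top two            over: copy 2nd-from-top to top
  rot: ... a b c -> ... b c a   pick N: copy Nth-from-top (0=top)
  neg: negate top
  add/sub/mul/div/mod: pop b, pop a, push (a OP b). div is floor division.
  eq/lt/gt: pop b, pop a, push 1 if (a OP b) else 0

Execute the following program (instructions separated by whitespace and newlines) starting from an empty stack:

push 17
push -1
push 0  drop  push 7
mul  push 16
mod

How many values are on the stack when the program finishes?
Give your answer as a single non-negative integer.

After 'push 17': stack = [17] (depth 1)
After 'push -1': stack = [17, -1] (depth 2)
After 'push 0': stack = [17, -1, 0] (depth 3)
After 'drop': stack = [17, -1] (depth 2)
After 'push 7': stack = [17, -1, 7] (depth 3)
After 'mul': stack = [17, -7] (depth 2)
After 'push 16': stack = [17, -7, 16] (depth 3)
After 'mod': stack = [17, 9] (depth 2)

Answer: 2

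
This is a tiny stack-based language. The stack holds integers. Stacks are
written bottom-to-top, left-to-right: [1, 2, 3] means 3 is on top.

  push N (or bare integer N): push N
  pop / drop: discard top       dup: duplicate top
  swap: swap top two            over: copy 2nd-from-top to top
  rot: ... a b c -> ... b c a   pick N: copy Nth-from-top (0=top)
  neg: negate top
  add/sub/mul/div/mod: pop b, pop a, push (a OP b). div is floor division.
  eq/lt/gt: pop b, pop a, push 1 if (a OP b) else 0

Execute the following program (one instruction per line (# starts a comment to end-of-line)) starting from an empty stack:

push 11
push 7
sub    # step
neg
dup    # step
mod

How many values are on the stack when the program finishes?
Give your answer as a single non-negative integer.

Answer: 1

Derivation:
After 'push 11': stack = [11] (depth 1)
After 'push 7': stack = [11, 7] (depth 2)
After 'sub': stack = [4] (depth 1)
After 'neg': stack = [-4] (depth 1)
After 'dup': stack = [-4, -4] (depth 2)
After 'mod': stack = [0] (depth 1)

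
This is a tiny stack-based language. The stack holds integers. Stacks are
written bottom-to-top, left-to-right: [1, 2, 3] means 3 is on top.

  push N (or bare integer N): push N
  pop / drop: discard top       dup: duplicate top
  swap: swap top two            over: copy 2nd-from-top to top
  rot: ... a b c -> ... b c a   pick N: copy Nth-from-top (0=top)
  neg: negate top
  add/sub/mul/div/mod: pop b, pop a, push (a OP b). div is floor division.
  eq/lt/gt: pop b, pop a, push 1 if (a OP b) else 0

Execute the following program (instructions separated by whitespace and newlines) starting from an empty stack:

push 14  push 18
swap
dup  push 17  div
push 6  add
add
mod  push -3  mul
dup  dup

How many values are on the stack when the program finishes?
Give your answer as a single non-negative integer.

Answer: 3

Derivation:
After 'push 14': stack = [14] (depth 1)
After 'push 18': stack = [14, 18] (depth 2)
After 'swap': stack = [18, 14] (depth 2)
After 'dup': stack = [18, 14, 14] (depth 3)
After 'push 17': stack = [18, 14, 14, 17] (depth 4)
After 'div': stack = [18, 14, 0] (depth 3)
After 'push 6': stack = [18, 14, 0, 6] (depth 4)
After 'add': stack = [18, 14, 6] (depth 3)
After 'add': stack = [18, 20] (depth 2)
After 'mod': stack = [18] (depth 1)
After 'push -3': stack = [18, -3] (depth 2)
After 'mul': stack = [-54] (depth 1)
After 'dup': stack = [-54, -54] (depth 2)
After 'dup': stack = [-54, -54, -54] (depth 3)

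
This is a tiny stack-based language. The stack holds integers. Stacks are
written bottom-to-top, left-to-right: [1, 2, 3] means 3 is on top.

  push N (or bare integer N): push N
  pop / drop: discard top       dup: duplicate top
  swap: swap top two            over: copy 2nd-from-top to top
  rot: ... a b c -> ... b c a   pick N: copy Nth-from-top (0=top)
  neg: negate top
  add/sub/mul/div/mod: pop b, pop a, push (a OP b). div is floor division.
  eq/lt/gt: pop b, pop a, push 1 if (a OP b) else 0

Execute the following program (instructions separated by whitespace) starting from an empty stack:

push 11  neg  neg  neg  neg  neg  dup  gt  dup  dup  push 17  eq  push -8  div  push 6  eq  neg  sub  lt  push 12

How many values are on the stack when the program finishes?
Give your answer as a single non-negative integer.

Answer: 2

Derivation:
After 'push 11': stack = [11] (depth 1)
After 'neg': stack = [-11] (depth 1)
After 'neg': stack = [11] (depth 1)
After 'neg': stack = [-11] (depth 1)
After 'neg': stack = [11] (depth 1)
After 'neg': stack = [-11] (depth 1)
After 'dup': stack = [-11, -11] (depth 2)
After 'gt': stack = [0] (depth 1)
After 'dup': stack = [0, 0] (depth 2)
After 'dup': stack = [0, 0, 0] (depth 3)
After 'push 17': stack = [0, 0, 0, 17] (depth 4)
After 'eq': stack = [0, 0, 0] (depth 3)
After 'push -8': stack = [0, 0, 0, -8] (depth 4)
After 'div': stack = [0, 0, 0] (depth 3)
After 'push 6': stack = [0, 0, 0, 6] (depth 4)
After 'eq': stack = [0, 0, 0] (depth 3)
After 'neg': stack = [0, 0, 0] (depth 3)
After 'sub': stack = [0, 0] (depth 2)
After 'lt': stack = [0] (depth 1)
After 'push 12': stack = [0, 12] (depth 2)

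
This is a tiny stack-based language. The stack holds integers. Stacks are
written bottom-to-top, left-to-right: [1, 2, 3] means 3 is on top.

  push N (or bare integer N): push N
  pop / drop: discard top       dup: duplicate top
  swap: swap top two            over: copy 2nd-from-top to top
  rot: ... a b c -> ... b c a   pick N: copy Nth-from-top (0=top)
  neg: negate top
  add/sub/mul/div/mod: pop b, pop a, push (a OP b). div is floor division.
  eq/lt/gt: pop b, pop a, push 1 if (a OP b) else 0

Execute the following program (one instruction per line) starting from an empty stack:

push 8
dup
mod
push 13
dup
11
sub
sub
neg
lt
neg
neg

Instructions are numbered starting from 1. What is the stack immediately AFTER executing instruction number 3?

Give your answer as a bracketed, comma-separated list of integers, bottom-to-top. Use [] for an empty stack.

Answer: [0]

Derivation:
Step 1 ('push 8'): [8]
Step 2 ('dup'): [8, 8]
Step 3 ('mod'): [0]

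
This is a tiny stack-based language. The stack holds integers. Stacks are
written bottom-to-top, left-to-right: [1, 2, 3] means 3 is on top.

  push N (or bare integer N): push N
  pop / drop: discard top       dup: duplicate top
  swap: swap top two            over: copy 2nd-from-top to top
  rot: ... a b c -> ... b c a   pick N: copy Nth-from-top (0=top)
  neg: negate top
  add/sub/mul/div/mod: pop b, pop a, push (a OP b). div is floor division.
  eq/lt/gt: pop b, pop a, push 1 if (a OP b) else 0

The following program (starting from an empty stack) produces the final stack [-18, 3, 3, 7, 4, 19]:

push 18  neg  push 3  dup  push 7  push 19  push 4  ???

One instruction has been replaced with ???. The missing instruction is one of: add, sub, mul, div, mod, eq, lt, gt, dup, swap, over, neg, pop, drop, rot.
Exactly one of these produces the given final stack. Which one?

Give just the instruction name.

Answer: swap

Derivation:
Stack before ???: [-18, 3, 3, 7, 19, 4]
Stack after ???:  [-18, 3, 3, 7, 4, 19]
The instruction that transforms [-18, 3, 3, 7, 19, 4] -> [-18, 3, 3, 7, 4, 19] is: swap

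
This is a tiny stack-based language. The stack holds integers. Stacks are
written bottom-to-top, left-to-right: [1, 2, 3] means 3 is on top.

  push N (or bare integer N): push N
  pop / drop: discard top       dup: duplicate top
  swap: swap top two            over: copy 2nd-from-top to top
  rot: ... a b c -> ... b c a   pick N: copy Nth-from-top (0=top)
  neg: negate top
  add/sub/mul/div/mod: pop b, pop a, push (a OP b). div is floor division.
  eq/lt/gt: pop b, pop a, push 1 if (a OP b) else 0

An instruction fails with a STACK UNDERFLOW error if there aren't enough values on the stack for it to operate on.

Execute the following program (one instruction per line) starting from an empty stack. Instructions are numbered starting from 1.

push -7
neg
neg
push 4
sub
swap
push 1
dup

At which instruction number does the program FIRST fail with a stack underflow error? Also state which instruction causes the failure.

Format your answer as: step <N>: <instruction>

Answer: step 6: swap

Derivation:
Step 1 ('push -7'): stack = [-7], depth = 1
Step 2 ('neg'): stack = [7], depth = 1
Step 3 ('neg'): stack = [-7], depth = 1
Step 4 ('push 4'): stack = [-7, 4], depth = 2
Step 5 ('sub'): stack = [-11], depth = 1
Step 6 ('swap'): needs 2 value(s) but depth is 1 — STACK UNDERFLOW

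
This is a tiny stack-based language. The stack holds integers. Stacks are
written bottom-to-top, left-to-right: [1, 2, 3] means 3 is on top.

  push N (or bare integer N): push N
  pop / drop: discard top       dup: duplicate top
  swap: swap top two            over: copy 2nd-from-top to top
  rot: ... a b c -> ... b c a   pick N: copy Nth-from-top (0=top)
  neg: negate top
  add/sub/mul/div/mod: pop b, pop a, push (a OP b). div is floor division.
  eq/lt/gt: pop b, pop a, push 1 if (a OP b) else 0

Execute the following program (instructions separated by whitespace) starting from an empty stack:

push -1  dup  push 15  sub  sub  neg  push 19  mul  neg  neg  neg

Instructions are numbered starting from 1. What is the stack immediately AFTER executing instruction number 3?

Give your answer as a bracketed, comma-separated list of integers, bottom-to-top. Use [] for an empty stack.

Answer: [-1, -1, 15]

Derivation:
Step 1 ('push -1'): [-1]
Step 2 ('dup'): [-1, -1]
Step 3 ('push 15'): [-1, -1, 15]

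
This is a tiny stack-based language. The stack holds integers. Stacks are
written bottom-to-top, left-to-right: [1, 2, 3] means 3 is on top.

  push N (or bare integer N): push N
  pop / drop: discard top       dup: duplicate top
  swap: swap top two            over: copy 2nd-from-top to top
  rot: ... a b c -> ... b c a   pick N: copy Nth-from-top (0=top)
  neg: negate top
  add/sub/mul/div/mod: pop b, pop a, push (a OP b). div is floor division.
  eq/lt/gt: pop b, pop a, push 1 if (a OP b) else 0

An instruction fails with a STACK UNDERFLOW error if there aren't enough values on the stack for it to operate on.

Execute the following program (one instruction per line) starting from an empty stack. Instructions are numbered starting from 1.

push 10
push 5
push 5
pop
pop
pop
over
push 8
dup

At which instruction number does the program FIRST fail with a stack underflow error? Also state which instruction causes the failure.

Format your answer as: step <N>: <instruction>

Answer: step 7: over

Derivation:
Step 1 ('push 10'): stack = [10], depth = 1
Step 2 ('push 5'): stack = [10, 5], depth = 2
Step 3 ('push 5'): stack = [10, 5, 5], depth = 3
Step 4 ('pop'): stack = [10, 5], depth = 2
Step 5 ('pop'): stack = [10], depth = 1
Step 6 ('pop'): stack = [], depth = 0
Step 7 ('over'): needs 2 value(s) but depth is 0 — STACK UNDERFLOW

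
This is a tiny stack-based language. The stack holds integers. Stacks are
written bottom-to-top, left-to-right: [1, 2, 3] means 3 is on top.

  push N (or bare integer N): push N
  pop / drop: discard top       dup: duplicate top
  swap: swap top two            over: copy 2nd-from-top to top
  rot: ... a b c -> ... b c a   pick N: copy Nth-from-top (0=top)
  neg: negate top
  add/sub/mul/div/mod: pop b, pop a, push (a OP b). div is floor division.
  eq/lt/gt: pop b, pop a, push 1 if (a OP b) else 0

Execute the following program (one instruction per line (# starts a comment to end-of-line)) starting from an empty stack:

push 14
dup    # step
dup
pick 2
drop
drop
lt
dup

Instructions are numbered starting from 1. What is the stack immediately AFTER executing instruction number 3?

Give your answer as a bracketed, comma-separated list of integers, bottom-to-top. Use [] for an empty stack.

Answer: [14, 14, 14]

Derivation:
Step 1 ('push 14'): [14]
Step 2 ('dup'): [14, 14]
Step 3 ('dup'): [14, 14, 14]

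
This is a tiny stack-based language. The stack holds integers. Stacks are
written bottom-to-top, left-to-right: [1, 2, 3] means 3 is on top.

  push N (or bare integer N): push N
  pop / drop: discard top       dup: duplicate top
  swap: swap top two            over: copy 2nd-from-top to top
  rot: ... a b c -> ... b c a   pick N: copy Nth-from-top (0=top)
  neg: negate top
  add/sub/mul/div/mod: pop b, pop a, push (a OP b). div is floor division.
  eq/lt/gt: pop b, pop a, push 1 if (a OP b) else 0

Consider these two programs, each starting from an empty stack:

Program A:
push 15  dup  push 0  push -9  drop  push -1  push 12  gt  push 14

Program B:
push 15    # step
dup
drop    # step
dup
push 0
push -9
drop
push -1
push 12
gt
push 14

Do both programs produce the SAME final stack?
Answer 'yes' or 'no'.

Answer: yes

Derivation:
Program A trace:
  After 'push 15': [15]
  After 'dup': [15, 15]
  After 'push 0': [15, 15, 0]
  After 'push -9': [15, 15, 0, -9]
  After 'drop': [15, 15, 0]
  After 'push -1': [15, 15, 0, -1]
  After 'push 12': [15, 15, 0, -1, 12]
  After 'gt': [15, 15, 0, 0]
  After 'push 14': [15, 15, 0, 0, 14]
Program A final stack: [15, 15, 0, 0, 14]

Program B trace:
  After 'push 15': [15]
  After 'dup': [15, 15]
  After 'drop': [15]
  After 'dup': [15, 15]
  After 'push 0': [15, 15, 0]
  After 'push -9': [15, 15, 0, -9]
  After 'drop': [15, 15, 0]
  After 'push -1': [15, 15, 0, -1]
  After 'push 12': [15, 15, 0, -1, 12]
  After 'gt': [15, 15, 0, 0]
  After 'push 14': [15, 15, 0, 0, 14]
Program B final stack: [15, 15, 0, 0, 14]
Same: yes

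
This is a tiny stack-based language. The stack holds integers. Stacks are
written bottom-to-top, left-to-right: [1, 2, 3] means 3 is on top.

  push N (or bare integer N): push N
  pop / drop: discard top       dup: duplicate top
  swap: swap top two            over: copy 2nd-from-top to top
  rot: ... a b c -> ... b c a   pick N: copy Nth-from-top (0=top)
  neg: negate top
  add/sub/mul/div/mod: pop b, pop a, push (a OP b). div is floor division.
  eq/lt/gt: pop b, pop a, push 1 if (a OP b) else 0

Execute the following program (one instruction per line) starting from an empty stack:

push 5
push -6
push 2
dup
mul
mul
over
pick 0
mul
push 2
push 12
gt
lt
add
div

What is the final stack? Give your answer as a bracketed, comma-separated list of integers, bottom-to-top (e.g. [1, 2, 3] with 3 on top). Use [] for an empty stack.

After 'push 5': [5]
After 'push -6': [5, -6]
After 'push 2': [5, -6, 2]
After 'dup': [5, -6, 2, 2]
After 'mul': [5, -6, 4]
After 'mul': [5, -24]
After 'over': [5, -24, 5]
After 'pick 0': [5, -24, 5, 5]
After 'mul': [5, -24, 25]
After 'push 2': [5, -24, 25, 2]
After 'push 12': [5, -24, 25, 2, 12]
After 'gt': [5, -24, 25, 0]
After 'lt': [5, -24, 0]
After 'add': [5, -24]
After 'div': [-1]

Answer: [-1]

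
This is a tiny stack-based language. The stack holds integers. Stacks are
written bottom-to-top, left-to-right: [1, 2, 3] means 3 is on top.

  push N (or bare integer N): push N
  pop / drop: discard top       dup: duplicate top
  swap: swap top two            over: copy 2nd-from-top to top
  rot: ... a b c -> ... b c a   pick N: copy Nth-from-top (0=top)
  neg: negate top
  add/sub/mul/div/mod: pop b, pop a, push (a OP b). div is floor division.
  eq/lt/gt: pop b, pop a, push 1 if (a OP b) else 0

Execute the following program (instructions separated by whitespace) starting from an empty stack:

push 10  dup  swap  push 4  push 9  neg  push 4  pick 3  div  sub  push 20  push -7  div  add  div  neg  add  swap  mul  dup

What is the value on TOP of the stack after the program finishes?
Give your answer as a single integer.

Answer: 110

Derivation:
After 'push 10': [10]
After 'dup': [10, 10]
After 'swap': [10, 10]
After 'push 4': [10, 10, 4]
After 'push 9': [10, 10, 4, 9]
After 'neg': [10, 10, 4, -9]
After 'push 4': [10, 10, 4, -9, 4]
After 'pick 3': [10, 10, 4, -9, 4, 10]
After 'div': [10, 10, 4, -9, 0]
After 'sub': [10, 10, 4, -9]
After 'push 20': [10, 10, 4, -9, 20]
After 'push -7': [10, 10, 4, -9, 20, -7]
After 'div': [10, 10, 4, -9, -3]
After 'add': [10, 10, 4, -12]
After 'div': [10, 10, -1]
After 'neg': [10, 10, 1]
After 'add': [10, 11]
After 'swap': [11, 10]
After 'mul': [110]
After 'dup': [110, 110]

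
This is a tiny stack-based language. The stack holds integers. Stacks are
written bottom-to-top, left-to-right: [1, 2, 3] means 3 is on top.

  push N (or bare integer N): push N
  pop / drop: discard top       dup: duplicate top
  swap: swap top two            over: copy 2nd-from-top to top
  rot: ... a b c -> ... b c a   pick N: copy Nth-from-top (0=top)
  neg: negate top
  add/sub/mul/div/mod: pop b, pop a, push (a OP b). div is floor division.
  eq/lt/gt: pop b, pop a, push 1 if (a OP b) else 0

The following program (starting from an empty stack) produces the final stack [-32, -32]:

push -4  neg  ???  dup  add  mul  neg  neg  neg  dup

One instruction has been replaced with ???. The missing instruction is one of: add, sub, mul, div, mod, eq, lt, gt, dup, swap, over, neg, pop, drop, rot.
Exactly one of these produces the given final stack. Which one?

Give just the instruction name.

Answer: dup

Derivation:
Stack before ???: [4]
Stack after ???:  [4, 4]
The instruction that transforms [4] -> [4, 4] is: dup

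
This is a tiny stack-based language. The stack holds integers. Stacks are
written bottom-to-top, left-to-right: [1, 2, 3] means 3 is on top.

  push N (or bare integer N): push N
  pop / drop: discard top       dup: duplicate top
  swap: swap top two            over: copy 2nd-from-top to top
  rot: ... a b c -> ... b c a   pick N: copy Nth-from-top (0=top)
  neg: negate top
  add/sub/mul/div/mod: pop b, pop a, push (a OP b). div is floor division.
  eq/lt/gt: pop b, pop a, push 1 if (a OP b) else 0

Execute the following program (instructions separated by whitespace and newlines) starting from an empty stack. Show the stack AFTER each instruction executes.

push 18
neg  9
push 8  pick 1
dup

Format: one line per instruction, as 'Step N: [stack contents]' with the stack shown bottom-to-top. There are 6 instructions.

Step 1: [18]
Step 2: [-18]
Step 3: [-18, 9]
Step 4: [-18, 9, 8]
Step 5: [-18, 9, 8, 9]
Step 6: [-18, 9, 8, 9, 9]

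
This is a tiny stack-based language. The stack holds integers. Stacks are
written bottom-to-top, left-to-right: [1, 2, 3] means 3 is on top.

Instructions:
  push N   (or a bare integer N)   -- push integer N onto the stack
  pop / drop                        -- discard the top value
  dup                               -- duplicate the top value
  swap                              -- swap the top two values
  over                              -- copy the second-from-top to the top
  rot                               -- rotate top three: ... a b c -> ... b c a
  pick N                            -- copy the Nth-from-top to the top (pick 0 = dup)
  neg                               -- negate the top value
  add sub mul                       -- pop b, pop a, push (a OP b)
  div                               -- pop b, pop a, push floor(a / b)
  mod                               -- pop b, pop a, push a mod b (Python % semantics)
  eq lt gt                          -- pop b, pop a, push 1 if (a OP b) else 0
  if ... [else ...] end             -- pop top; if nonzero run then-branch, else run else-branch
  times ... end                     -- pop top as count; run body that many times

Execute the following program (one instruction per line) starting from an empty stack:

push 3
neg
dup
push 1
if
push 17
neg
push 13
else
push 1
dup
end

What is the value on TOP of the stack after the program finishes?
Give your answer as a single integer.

After 'push 3': [3]
After 'neg': [-3]
After 'dup': [-3, -3]
After 'push 1': [-3, -3, 1]
After 'if': [-3, -3]
After 'push 17': [-3, -3, 17]
After 'neg': [-3, -3, -17]
After 'push 13': [-3, -3, -17, 13]

Answer: 13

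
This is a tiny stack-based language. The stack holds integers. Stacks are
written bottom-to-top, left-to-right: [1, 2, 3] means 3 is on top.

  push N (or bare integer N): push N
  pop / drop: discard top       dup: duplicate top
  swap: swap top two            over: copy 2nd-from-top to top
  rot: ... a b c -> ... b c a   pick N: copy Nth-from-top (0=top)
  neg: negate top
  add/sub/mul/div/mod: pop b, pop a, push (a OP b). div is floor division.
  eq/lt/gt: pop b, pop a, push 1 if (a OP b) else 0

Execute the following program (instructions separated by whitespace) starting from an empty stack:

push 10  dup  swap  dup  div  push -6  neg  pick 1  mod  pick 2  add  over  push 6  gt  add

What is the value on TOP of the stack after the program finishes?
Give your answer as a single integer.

Answer: 10

Derivation:
After 'push 10': [10]
After 'dup': [10, 10]
After 'swap': [10, 10]
After 'dup': [10, 10, 10]
After 'div': [10, 1]
After 'push -6': [10, 1, -6]
After 'neg': [10, 1, 6]
After 'pick 1': [10, 1, 6, 1]
After 'mod': [10, 1, 0]
After 'pick 2': [10, 1, 0, 10]
After 'add': [10, 1, 10]
After 'over': [10, 1, 10, 1]
After 'push 6': [10, 1, 10, 1, 6]
After 'gt': [10, 1, 10, 0]
After 'add': [10, 1, 10]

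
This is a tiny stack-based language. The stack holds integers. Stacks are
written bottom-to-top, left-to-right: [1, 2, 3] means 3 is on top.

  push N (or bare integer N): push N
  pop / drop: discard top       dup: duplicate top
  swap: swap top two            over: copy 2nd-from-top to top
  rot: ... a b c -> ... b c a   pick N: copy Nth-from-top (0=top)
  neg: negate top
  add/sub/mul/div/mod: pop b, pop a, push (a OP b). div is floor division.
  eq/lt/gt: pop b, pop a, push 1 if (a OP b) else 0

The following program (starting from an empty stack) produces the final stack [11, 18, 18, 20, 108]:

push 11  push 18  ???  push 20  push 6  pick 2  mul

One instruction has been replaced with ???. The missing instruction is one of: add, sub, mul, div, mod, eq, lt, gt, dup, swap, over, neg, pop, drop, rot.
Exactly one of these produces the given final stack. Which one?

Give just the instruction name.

Answer: dup

Derivation:
Stack before ???: [11, 18]
Stack after ???:  [11, 18, 18]
The instruction that transforms [11, 18] -> [11, 18, 18] is: dup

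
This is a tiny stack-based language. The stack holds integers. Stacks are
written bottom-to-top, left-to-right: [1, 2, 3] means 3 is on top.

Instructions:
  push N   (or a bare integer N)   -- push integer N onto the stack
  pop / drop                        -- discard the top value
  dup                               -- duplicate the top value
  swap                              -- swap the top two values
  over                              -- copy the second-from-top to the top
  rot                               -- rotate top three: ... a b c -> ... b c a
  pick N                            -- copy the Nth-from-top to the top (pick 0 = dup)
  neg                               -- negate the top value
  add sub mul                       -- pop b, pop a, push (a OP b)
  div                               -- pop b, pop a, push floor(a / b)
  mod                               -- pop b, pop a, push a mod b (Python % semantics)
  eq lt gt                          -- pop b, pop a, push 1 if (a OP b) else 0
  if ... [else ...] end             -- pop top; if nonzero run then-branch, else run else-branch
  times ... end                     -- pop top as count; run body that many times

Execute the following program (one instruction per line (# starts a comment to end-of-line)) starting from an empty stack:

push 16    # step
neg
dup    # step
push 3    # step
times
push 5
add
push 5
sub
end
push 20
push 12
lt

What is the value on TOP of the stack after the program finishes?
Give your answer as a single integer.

Answer: 0

Derivation:
After 'push 16': [16]
After 'neg': [-16]
After 'dup': [-16, -16]
After 'push 3': [-16, -16, 3]
After 'times': [-16, -16]
After 'push 5': [-16, -16, 5]
After 'add': [-16, -11]
After 'push 5': [-16, -11, 5]
After 'sub': [-16, -16]
After 'push 5': [-16, -16, 5]
After 'add': [-16, -11]
After 'push 5': [-16, -11, 5]
After 'sub': [-16, -16]
After 'push 5': [-16, -16, 5]
After 'add': [-16, -11]
After 'push 5': [-16, -11, 5]
After 'sub': [-16, -16]
After 'push 20': [-16, -16, 20]
After 'push 12': [-16, -16, 20, 12]
After 'lt': [-16, -16, 0]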